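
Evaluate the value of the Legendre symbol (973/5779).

1

(973/5779)
  = (5779/973)    [QR: 973 ≡ 1 mod 4, sign kept]
  = (914/973)    [5779 ≡ 914 mod 973]
  = -(457/973)    [973 ≡ 5 mod 8 ⇒ (2/973) = -1]
  = -(973/457)    [QR: 457 ≡ 1 mod 4, sign kept]
  = -(59/457)    [973 ≡ 59 mod 457]
  = -(457/59)    [QR: 457 ≡ 1 mod 4, sign kept]
  = -(44/59)    [457 ≡ 44 mod 59]
  = -(11/59)    [59 ≡ 3 mod 8 ⇒ (2/59)^2 = +1]
  = (59/11)    [QR: both ≡ 3 mod 4, sign flips]
  = (4/11)    [59 ≡ 4 mod 11]
  = (1/11)    [11 ≡ 3 mod 8 ⇒ (2/11)^2 = +1]
  = 1    [(1/11) = 1]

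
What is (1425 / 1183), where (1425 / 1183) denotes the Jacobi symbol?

1

Reduce the numerator: 1425 ≡ 242 (mod 1183), so (1425 / 1183) = (242 / 1183).
Factor out 2: 242 = 2·121. Since 1183 ≡ 7 (mod 8), (2 / 1183) = +1. Now have (121 / 1183).
121 ≡ 1 (mod 4), so quadratic reciprocity gives (121 / 1183) = (1183 / 121). Reduce: 1183 ≡ 94 (mod 121). Now have (94 / 121).
Factor out 2: 94 = 2·47. Since 121 ≡ 1 (mod 8), (2 / 121) = +1. Now have (47 / 121).
121 ≡ 1 (mod 4), so quadratic reciprocity gives (47 / 121) = (121 / 47). Reduce: 121 ≡ 27 (mod 47). Now have (27 / 47).
Both 27 ≡ 3 and 47 ≡ 3 (mod 4), so reciprocity gives (27 / 47) = -(47 / 27). Reduce: 47 ≡ 20 (mod 27). Now have -(20 / 27).
Factor out 2: 20 = 2^2·5. Since 27 ≡ 3 (mod 8), (2 / 27) = -1, and (2 / 27)^2 = +1. Now have -(5 / 27).
5 ≡ 1 (mod 4), so quadratic reciprocity gives (5 / 27) = (27 / 5). Reduce: 27 ≡ 2 (mod 5). Now have -(2 / 5).
Factor out 2: 2 = 2. Since 5 ≡ 5 (mod 8), (2 / 5) = -1. Now have (1 / 5).
(1 / 5) = 1. Collecting the sign factors: 1.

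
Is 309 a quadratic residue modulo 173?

yes

(309/173)
  = (136/173)    [309 ≡ 136 mod 173]
  = -(17/173)    [173 ≡ 5 mod 8 ⇒ (2/173)^3 = -1]
  = -(173/17)    [QR: 17 ≡ 1 mod 4, sign kept]
  = -(3/17)    [173 ≡ 3 mod 17]
  = -(17/3)    [QR: 17 ≡ 1 mod 4, sign kept]
  = -(2/3)    [17 ≡ 2 mod 3]
  = (1/3)    [3 ≡ 3 mod 8 ⇒ (2/3) = -1]
  = 1    [(1/3) = 1]
The Legendre symbol is 1, so x^2 ≡ 309 (mod 173) has solution.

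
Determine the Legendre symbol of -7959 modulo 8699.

1

(-7959/8699)
  = (740/8699)    [-7959 ≡ 740 mod 8699]
  = (185/8699)    [8699 ≡ 3 mod 8 ⇒ (2/8699)^2 = +1]
  = (8699/185)    [QR: 185 ≡ 1 mod 4, sign kept]
  = (4/185)    [8699 ≡ 4 mod 185]
  = (1/185)    [185 ≡ 1 mod 8 ⇒ (2/185)^2 = +1]
  = 1    [(1/185) = 1]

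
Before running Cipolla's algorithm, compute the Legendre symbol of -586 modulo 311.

(-586/311)
  = -(586/311)    [311 ≡ 3 mod 4 ⇒ (-1/311) = -1]
  = -(275/311)    [586 ≡ 275 mod 311]
  = (311/275)    [QR: both ≡ 3 mod 4, sign flips]
  = (36/275)    [311 ≡ 36 mod 275]
  = (9/275)    [275 ≡ 3 mod 8 ⇒ (2/275)^2 = +1]
  = (275/9)    [QR: 9 ≡ 1 mod 4, sign kept]
  = (5/9)    [275 ≡ 5 mod 9]
  = (9/5)    [QR: 5 ≡ 1 mod 4, sign kept]
  = (4/5)    [9 ≡ 4 mod 5]
  = (1/5)    [5 ≡ 5 mod 8 ⇒ (2/5)^2 = +1]
  = 1    [(1/5) = 1]

1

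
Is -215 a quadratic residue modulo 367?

no

(-215|367)
  = -(215|367)    [367 ≡ 3 mod 4 ⇒ (-1|367) = -1]
  = (367|215)    [QR: both ≡ 3 mod 4, sign flips]
  = (152|215)    [367 ≡ 152 mod 215]
  = (19|215)    [215 ≡ 7 mod 8 ⇒ (2|215)^3 = +1]
  = -(215|19)    [QR: both ≡ 3 mod 4, sign flips]
  = -(6|19)    [215 ≡ 6 mod 19]
  = (3|19)    [19 ≡ 3 mod 8 ⇒ (2|19) = -1]
  = -(19|3)    [QR: both ≡ 3 mod 4, sign flips]
  = -(1|3)    [19 ≡ 1 mod 3]
  = -1    [(1|3) = 1]
(-215|367) = -1, and 367 is prime, so -215 is not a quadratic residue mod 367.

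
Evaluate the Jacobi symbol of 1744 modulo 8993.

Factor out 2: 1744 = 2^4·109. Since 8993 ≡ 1 (mod 8), (2/8993) = +1, and (2/8993)^4 = +1. Now have (109/8993).
109 ≡ 1 (mod 4), so quadratic reciprocity gives (109/8993) = (8993/109). Reduce: 8993 ≡ 55 (mod 109). Now have (55/109).
109 ≡ 1 (mod 4), so quadratic reciprocity gives (55/109) = (109/55). Reduce: 109 ≡ 54 (mod 55). Now have (54/55).
Factor out 2: 54 = 2·27. Since 55 ≡ 7 (mod 8), (2/55) = +1. Now have (27/55).
Both 27 ≡ 3 and 55 ≡ 3 (mod 4), so reciprocity gives (27/55) = -(55/27). Reduce: 55 ≡ 1 (mod 27). Now have -(1/27).
(1/27) = 1. Collecting the sign factors: -1.

-1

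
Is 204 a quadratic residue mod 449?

yes

Factor out 2: 204 = 2^2·51. Since 449 ≡ 1 (mod 8), (2/449) = +1, and (2/449)^2 = +1. Now have (51/449).
449 ≡ 1 (mod 4), so quadratic reciprocity gives (51/449) = (449/51). Reduce: 449 ≡ 41 (mod 51). Now have (41/51).
41 ≡ 1 (mod 4), so quadratic reciprocity gives (41/51) = (51/41). Reduce: 51 ≡ 10 (mod 41). Now have (10/41).
Factor out 2: 10 = 2·5. Since 41 ≡ 1 (mod 8), (2/41) = +1. Now have (5/41).
5 ≡ 1 (mod 4), so quadratic reciprocity gives (5/41) = (41/5). Reduce: 41 ≡ 1 (mod 5). Now have (1/5).
(1/5) = 1. Collecting the sign factors: 1.
(204/449) = 1, and 449 is prime, so 204 is a quadratic residue mod 449.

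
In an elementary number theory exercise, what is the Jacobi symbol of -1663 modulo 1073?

1

(-1663/1073)
  = (1663/1073)    [1073 ≡ 1 mod 4 ⇒ (-1/1073) = +1]
  = (590/1073)    [1663 ≡ 590 mod 1073]
  = (295/1073)    [1073 ≡ 1 mod 8 ⇒ (2/1073) = +1]
  = (1073/295)    [QR: 1073 ≡ 1 mod 4, sign kept]
  = (188/295)    [1073 ≡ 188 mod 295]
  = (47/295)    [295 ≡ 7 mod 8 ⇒ (2/295)^2 = +1]
  = -(295/47)    [QR: both ≡ 3 mod 4, sign flips]
  = -(13/47)    [295 ≡ 13 mod 47]
  = -(47/13)    [QR: 13 ≡ 1 mod 4, sign kept]
  = -(8/13)    [47 ≡ 8 mod 13]
  = (1/13)    [13 ≡ 5 mod 8 ⇒ (2/13)^3 = -1]
  = 1    [(1/13) = 1]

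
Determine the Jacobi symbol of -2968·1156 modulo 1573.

By multiplicativity, (-2968·1156/1573) = (-2968/1573)·(1156/1573).
First factor (-2968/1573):
Reduce the numerator: -2968 ≡ 178 (mod 1573), so (-2968/1573) = (178/1573).
Factor out 2: 178 = 2·89. Since 1573 ≡ 5 (mod 8), (2/1573) = -1. Now have -(89/1573).
89 ≡ 1 (mod 4), so quadratic reciprocity gives (89/1573) = (1573/89). Reduce: 1573 ≡ 60 (mod 89). Now have -(60/89).
Factor out 2: 60 = 2^2·15. Since 89 ≡ 1 (mod 8), (2/89) = +1, and (2/89)^2 = +1. Now have -(15/89).
89 ≡ 1 (mod 4), so quadratic reciprocity gives (15/89) = (89/15). Reduce: 89 ≡ 14 (mod 15). Now have -(14/15).
Factor out 2: 14 = 2·7. Since 15 ≡ 7 (mod 8), (2/15) = +1. Now have -(7/15).
Both 7 ≡ 3 and 15 ≡ 3 (mod 4), so reciprocity gives (7/15) = -(15/7). Reduce: 15 ≡ 1 (mod 7). Now have (1/7).
(1/7) = 1. Collecting the sign factors: 1.
Second factor (1156/1573):
Factor out 2: 1156 = 2^2·289. Since 1573 ≡ 5 (mod 8), (2/1573) = -1, and (2/1573)^2 = +1. Now have (289/1573).
289 ≡ 1 (mod 4), so quadratic reciprocity gives (289/1573) = (1573/289). Reduce: 1573 ≡ 128 (mod 289). Now have (128/289).
Factor out 2: 128 = 2^7. Since 289 ≡ 1 (mod 8), (2/289) = +1, and (2/289)^7 = +1. Now have (1/289).
(1/289) = 1. Collecting the sign factors: 1.
Product: (1)·(1) = 1.

1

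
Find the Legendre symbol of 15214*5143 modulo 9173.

By multiplicativity, (15214·5143/9173) = (15214/9173)·(5143/9173).
First factor (15214/9173):
Reduce the numerator: 15214 ≡ 6041 (mod 9173), so (15214/9173) = (6041/9173).
6041 ≡ 1 (mod 4), so quadratic reciprocity gives (6041/9173) = (9173/6041). Reduce: 9173 ≡ 3132 (mod 6041). Now have (3132/6041).
Factor out 2: 3132 = 2^2·783. Since 6041 ≡ 1 (mod 8), (2/6041) = +1, and (2/6041)^2 = +1. Now have (783/6041).
6041 ≡ 1 (mod 4), so quadratic reciprocity gives (783/6041) = (6041/783). Reduce: 6041 ≡ 560 (mod 783). Now have (560/783).
Factor out 2: 560 = 2^4·35. Since 783 ≡ 7 (mod 8), (2/783) = +1, and (2/783)^4 = +1. Now have (35/783).
Both 35 ≡ 3 and 783 ≡ 3 (mod 4), so reciprocity gives (35/783) = -(783/35). Reduce: 783 ≡ 13 (mod 35). Now have -(13/35).
13 ≡ 1 (mod 4), so quadratic reciprocity gives (13/35) = (35/13). Reduce: 35 ≡ 9 (mod 13). Now have -(9/13).
9 ≡ 1 (mod 4), so quadratic reciprocity gives (9/13) = (13/9). Reduce: 13 ≡ 4 (mod 9). Now have -(4/9).
Factor out 2: 4 = 2^2. Since 9 ≡ 1 (mod 8), (2/9) = +1, and (2/9)^2 = +1. Now have -(1/9).
(1/9) = 1. Collecting the sign factors: -1.
Second factor (5143/9173):
9173 ≡ 1 (mod 4), so quadratic reciprocity gives (5143/9173) = (9173/5143). Reduce: 9173 ≡ 4030 (mod 5143). Now have (4030/5143).
Factor out 2: 4030 = 2·2015. Since 5143 ≡ 7 (mod 8), (2/5143) = +1. Now have (2015/5143).
Both 2015 ≡ 3 and 5143 ≡ 3 (mod 4), so reciprocity gives (2015/5143) = -(5143/2015). Reduce: 5143 ≡ 1113 (mod 2015). Now have -(1113/2015).
1113 ≡ 1 (mod 4), so quadratic reciprocity gives (1113/2015) = (2015/1113). Reduce: 2015 ≡ 902 (mod 1113). Now have -(902/1113).
Factor out 2: 902 = 2·451. Since 1113 ≡ 1 (mod 8), (2/1113) = +1. Now have -(451/1113).
1113 ≡ 1 (mod 4), so quadratic reciprocity gives (451/1113) = (1113/451). Reduce: 1113 ≡ 211 (mod 451). Now have -(211/451).
Both 211 ≡ 3 and 451 ≡ 3 (mod 4), so reciprocity gives (211/451) = -(451/211). Reduce: 451 ≡ 29 (mod 211). Now have (29/211).
29 ≡ 1 (mod 4), so quadratic reciprocity gives (29/211) = (211/29). Reduce: 211 ≡ 8 (mod 29). Now have (8/29).
Factor out 2: 8 = 2^3. Since 29 ≡ 5 (mod 8), (2/29) = -1, and (2/29)^3 = -1. Now have -(1/29).
(1/29) = 1. Collecting the sign factors: -1.
Product: (-1)·(-1) = 1.

1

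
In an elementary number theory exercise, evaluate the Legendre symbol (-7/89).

-1

Reduce the numerator: -7 ≡ 82 (mod 89), so (-7/89) = (82/89).
Factor out 2: 82 = 2·41. Since 89 ≡ 1 (mod 8), (2/89) = +1. Now have (41/89).
41 ≡ 1 (mod 4), so quadratic reciprocity gives (41/89) = (89/41). Reduce: 89 ≡ 7 (mod 41). Now have (7/41).
41 ≡ 1 (mod 4), so quadratic reciprocity gives (7/41) = (41/7). Reduce: 41 ≡ 6 (mod 7). Now have (6/7).
Factor out 2: 6 = 2·3. Since 7 ≡ 7 (mod 8), (2/7) = +1. Now have (3/7).
Both 3 ≡ 3 and 7 ≡ 3 (mod 4), so reciprocity gives (3/7) = -(7/3). Reduce: 7 ≡ 1 (mod 3). Now have -(1/3).
(1/3) = 1. Collecting the sign factors: -1.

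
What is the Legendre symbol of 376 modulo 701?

1

(376 / 701)
  = -(47 / 701)    [701 ≡ 5 mod 8 ⇒ (2 / 701)^3 = -1]
  = -(701 / 47)    [QR: 701 ≡ 1 mod 4, sign kept]
  = -(43 / 47)    [701 ≡ 43 mod 47]
  = (47 / 43)    [QR: both ≡ 3 mod 4, sign flips]
  = (4 / 43)    [47 ≡ 4 mod 43]
  = (1 / 43)    [43 ≡ 3 mod 8 ⇒ (2 / 43)^2 = +1]
  = 1    [(1 / 43) = 1]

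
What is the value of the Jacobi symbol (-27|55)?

1

(-27|55)
  = -(27|55)    [55 ≡ 3 mod 4 ⇒ (-1|55) = -1]
  = (55|27)    [QR: both ≡ 3 mod 4, sign flips]
  = (1|27)    [55 ≡ 1 mod 27]
  = 1    [(1|27) = 1]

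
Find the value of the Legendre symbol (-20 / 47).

Reduce the numerator: -20 ≡ 27 (mod 47), so (-20 / 47) = (27 / 47).
Both 27 ≡ 3 and 47 ≡ 3 (mod 4), so reciprocity gives (27 / 47) = -(47 / 27). Reduce: 47 ≡ 20 (mod 27). Now have -(20 / 27).
Factor out 2: 20 = 2^2·5. Since 27 ≡ 3 (mod 8), (2 / 27) = -1, and (2 / 27)^2 = +1. Now have -(5 / 27).
5 ≡ 1 (mod 4), so quadratic reciprocity gives (5 / 27) = (27 / 5). Reduce: 27 ≡ 2 (mod 5). Now have -(2 / 5).
Factor out 2: 2 = 2. Since 5 ≡ 5 (mod 8), (2 / 5) = -1. Now have (1 / 5).
(1 / 5) = 1. Collecting the sign factors: 1.

1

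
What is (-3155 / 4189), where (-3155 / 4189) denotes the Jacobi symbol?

-1

Reduce the numerator: -3155 ≡ 1034 (mod 4189), so (-3155 / 4189) = (1034 / 4189).
Factor out 2: 1034 = 2·517. Since 4189 ≡ 5 (mod 8), (2 / 4189) = -1. Now have -(517 / 4189).
517 ≡ 1 (mod 4), so quadratic reciprocity gives (517 / 4189) = (4189 / 517). Reduce: 4189 ≡ 53 (mod 517). Now have -(53 / 517).
53 ≡ 1 (mod 4), so quadratic reciprocity gives (53 / 517) = (517 / 53). Reduce: 517 ≡ 40 (mod 53). Now have -(40 / 53).
Factor out 2: 40 = 2^3·5. Since 53 ≡ 5 (mod 8), (2 / 53) = -1, and (2 / 53)^3 = -1. Now have (5 / 53).
5 ≡ 1 (mod 4), so quadratic reciprocity gives (5 / 53) = (53 / 5). Reduce: 53 ≡ 3 (mod 5). Now have (3 / 5).
5 ≡ 1 (mod 4), so quadratic reciprocity gives (3 / 5) = (5 / 3). Reduce: 5 ≡ 2 (mod 3). Now have (2 / 3).
Factor out 2: 2 = 2. Since 3 ≡ 3 (mod 8), (2 / 3) = -1. Now have -(1 / 3).
(1 / 3) = 1. Collecting the sign factors: -1.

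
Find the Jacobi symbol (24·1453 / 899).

-1

By multiplicativity, (24·1453 / 899) = (24 / 899)·(1453 / 899).
First factor (24 / 899):
Factor out 2: 24 = 2^3·3. Since 899 ≡ 3 (mod 8), (2 / 899) = -1, and (2 / 899)^3 = -1. Now have -(3 / 899).
Both 3 ≡ 3 and 899 ≡ 3 (mod 4), so reciprocity gives (3 / 899) = -(899 / 3). Reduce: 899 ≡ 2 (mod 3). Now have (2 / 3).
Factor out 2: 2 = 2. Since 3 ≡ 3 (mod 8), (2 / 3) = -1. Now have -(1 / 3).
(1 / 3) = 1. Collecting the sign factors: -1.
Second factor (1453 / 899):
Reduce the numerator: 1453 ≡ 554 (mod 899), so (1453 / 899) = (554 / 899).
Factor out 2: 554 = 2·277. Since 899 ≡ 3 (mod 8), (2 / 899) = -1. Now have -(277 / 899).
277 ≡ 1 (mod 4), so quadratic reciprocity gives (277 / 899) = (899 / 277). Reduce: 899 ≡ 68 (mod 277). Now have -(68 / 277).
Factor out 2: 68 = 2^2·17. Since 277 ≡ 5 (mod 8), (2 / 277) = -1, and (2 / 277)^2 = +1. Now have -(17 / 277).
17 ≡ 1 (mod 4), so quadratic reciprocity gives (17 / 277) = (277 / 17). Reduce: 277 ≡ 5 (mod 17). Now have -(5 / 17).
5 ≡ 1 (mod 4), so quadratic reciprocity gives (5 / 17) = (17 / 5). Reduce: 17 ≡ 2 (mod 5). Now have -(2 / 5).
Factor out 2: 2 = 2. Since 5 ≡ 5 (mod 8), (2 / 5) = -1. Now have (1 / 5).
(1 / 5) = 1. Collecting the sign factors: 1.
Product: (-1)·(1) = -1.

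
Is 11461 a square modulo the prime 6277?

(11461/6277)
  = (5184/6277)    [11461 ≡ 5184 mod 6277]
  = (81/6277)    [6277 ≡ 5 mod 8 ⇒ (2/6277)^6 = +1]
  = (6277/81)    [QR: 81 ≡ 1 mod 4, sign kept]
  = (40/81)    [6277 ≡ 40 mod 81]
  = (5/81)    [81 ≡ 1 mod 8 ⇒ (2/81)^3 = +1]
  = (81/5)    [QR: 5 ≡ 1 mod 4, sign kept]
  = (1/5)    [81 ≡ 1 mod 5]
  = 1    [(1/5) = 1]
(11461/6277) = 1, and 6277 is prime, so 11461 is a quadratic residue mod 6277.

yes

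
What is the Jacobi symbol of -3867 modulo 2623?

1

(-3867/2623)
  = (1379/2623)    [-3867 ≡ 1379 mod 2623]
  = -(2623/1379)    [QR: both ≡ 3 mod 4, sign flips]
  = -(1244/1379)    [2623 ≡ 1244 mod 1379]
  = -(311/1379)    [1379 ≡ 3 mod 8 ⇒ (2/1379)^2 = +1]
  = (1379/311)    [QR: both ≡ 3 mod 4, sign flips]
  = (135/311)    [1379 ≡ 135 mod 311]
  = -(311/135)    [QR: both ≡ 3 mod 4, sign flips]
  = -(41/135)    [311 ≡ 41 mod 135]
  = -(135/41)    [QR: 41 ≡ 1 mod 4, sign kept]
  = -(12/41)    [135 ≡ 12 mod 41]
  = -(3/41)    [41 ≡ 1 mod 8 ⇒ (2/41)^2 = +1]
  = -(41/3)    [QR: 41 ≡ 1 mod 4, sign kept]
  = -(2/3)    [41 ≡ 2 mod 3]
  = (1/3)    [3 ≡ 3 mod 8 ⇒ (2/3) = -1]
  = 1    [(1/3) = 1]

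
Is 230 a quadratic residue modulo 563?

yes

Factor out 2: 230 = 2·115. Since 563 ≡ 3 (mod 8), (2/563) = -1. Now have -(115/563).
Both 115 ≡ 3 and 563 ≡ 3 (mod 4), so reciprocity gives (115/563) = -(563/115). Reduce: 563 ≡ 103 (mod 115). Now have (103/115).
Both 103 ≡ 3 and 115 ≡ 3 (mod 4), so reciprocity gives (103/115) = -(115/103). Reduce: 115 ≡ 12 (mod 103). Now have -(12/103).
Factor out 2: 12 = 2^2·3. Since 103 ≡ 7 (mod 8), (2/103) = +1, and (2/103)^2 = +1. Now have -(3/103).
Both 3 ≡ 3 and 103 ≡ 3 (mod 4), so reciprocity gives (3/103) = -(103/3). Reduce: 103 ≡ 1 (mod 3). Now have (1/3).
(1/3) = 1. Collecting the sign factors: 1.
The Legendre symbol is 1, so x^2 ≡ 230 (mod 563) has solution.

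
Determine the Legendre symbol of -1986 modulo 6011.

-1

(-1986/6011)
  = (4025/6011)    [-1986 ≡ 4025 mod 6011]
  = (6011/4025)    [QR: 4025 ≡ 1 mod 4, sign kept]
  = (1986/4025)    [6011 ≡ 1986 mod 4025]
  = (993/4025)    [4025 ≡ 1 mod 8 ⇒ (2/4025) = +1]
  = (4025/993)    [QR: 993 ≡ 1 mod 4, sign kept]
  = (53/993)    [4025 ≡ 53 mod 993]
  = (993/53)    [QR: 53 ≡ 1 mod 4, sign kept]
  = (39/53)    [993 ≡ 39 mod 53]
  = (53/39)    [QR: 53 ≡ 1 mod 4, sign kept]
  = (14/39)    [53 ≡ 14 mod 39]
  = (7/39)    [39 ≡ 7 mod 8 ⇒ (2/39) = +1]
  = -(39/7)    [QR: both ≡ 3 mod 4, sign flips]
  = -(4/7)    [39 ≡ 4 mod 7]
  = -(1/7)    [7 ≡ 7 mod 8 ⇒ (2/7)^2 = +1]
  = -1    [(1/7) = 1]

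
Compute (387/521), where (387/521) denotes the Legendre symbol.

(387/521)
  = (521/387)    [QR: 521 ≡ 1 mod 4, sign kept]
  = (134/387)    [521 ≡ 134 mod 387]
  = -(67/387)    [387 ≡ 3 mod 8 ⇒ (2/387) = -1]
  = (387/67)    [QR: both ≡ 3 mod 4, sign flips]
  = (52/67)    [387 ≡ 52 mod 67]
  = (13/67)    [67 ≡ 3 mod 8 ⇒ (2/67)^2 = +1]
  = (67/13)    [QR: 13 ≡ 1 mod 4, sign kept]
  = (2/13)    [67 ≡ 2 mod 13]
  = -(1/13)    [13 ≡ 5 mod 8 ⇒ (2/13) = -1]
  = -1    [(1/13) = 1]

-1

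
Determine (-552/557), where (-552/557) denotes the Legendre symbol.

-1

(-552/557)
  = (5/557)    [-552 ≡ 5 mod 557]
  = (557/5)    [QR: 5 ≡ 1 mod 4, sign kept]
  = (2/5)    [557 ≡ 2 mod 5]
  = -(1/5)    [5 ≡ 5 mod 8 ⇒ (2/5) = -1]
  = -1    [(1/5) = 1]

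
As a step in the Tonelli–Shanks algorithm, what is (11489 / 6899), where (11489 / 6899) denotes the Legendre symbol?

Reduce the numerator: 11489 ≡ 4590 (mod 6899), so (11489 / 6899) = (4590 / 6899).
Factor out 2: 4590 = 2·2295. Since 6899 ≡ 3 (mod 8), (2 / 6899) = -1. Now have -(2295 / 6899).
Both 2295 ≡ 3 and 6899 ≡ 3 (mod 4), so reciprocity gives (2295 / 6899) = -(6899 / 2295). Reduce: 6899 ≡ 14 (mod 2295). Now have (14 / 2295).
Factor out 2: 14 = 2·7. Since 2295 ≡ 7 (mod 8), (2 / 2295) = +1. Now have (7 / 2295).
Both 7 ≡ 3 and 2295 ≡ 3 (mod 4), so reciprocity gives (7 / 2295) = -(2295 / 7). Reduce: 2295 ≡ 6 (mod 7). Now have -(6 / 7).
Factor out 2: 6 = 2·3. Since 7 ≡ 7 (mod 8), (2 / 7) = +1. Now have -(3 / 7).
Both 3 ≡ 3 and 7 ≡ 3 (mod 4), so reciprocity gives (3 / 7) = -(7 / 3). Reduce: 7 ≡ 1 (mod 3). Now have (1 / 3).
(1 / 3) = 1. Collecting the sign factors: 1.

1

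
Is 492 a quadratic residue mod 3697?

(492|3697)
  = (123|3697)    [3697 ≡ 1 mod 8 ⇒ (2|3697)^2 = +1]
  = (3697|123)    [QR: 3697 ≡ 1 mod 4, sign kept]
  = (7|123)    [3697 ≡ 7 mod 123]
  = -(123|7)    [QR: both ≡ 3 mod 4, sign flips]
  = -(4|7)    [123 ≡ 4 mod 7]
  = -(1|7)    [7 ≡ 7 mod 8 ⇒ (2|7)^2 = +1]
  = -1    [(1|7) = 1]
(492|3697) = -1, and 3697 is prime, so 492 is not a quadratic residue mod 3697.

no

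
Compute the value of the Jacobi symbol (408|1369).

1

Factor out 2: 408 = 2^3·51. Since 1369 ≡ 1 (mod 8), (2|1369) = +1, and (2|1369)^3 = +1. Now have (51|1369).
1369 ≡ 1 (mod 4), so quadratic reciprocity gives (51|1369) = (1369|51). Reduce: 1369 ≡ 43 (mod 51). Now have (43|51).
Both 43 ≡ 3 and 51 ≡ 3 (mod 4), so reciprocity gives (43|51) = -(51|43). Reduce: 51 ≡ 8 (mod 43). Now have -(8|43).
Factor out 2: 8 = 2^3. Since 43 ≡ 3 (mod 8), (2|43) = -1, and (2|43)^3 = -1. Now have (1|43).
(1|43) = 1. Collecting the sign factors: 1.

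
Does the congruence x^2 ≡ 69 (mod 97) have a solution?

69 ≡ 1 (mod 4), so quadratic reciprocity gives (69/97) = (97/69). Reduce: 97 ≡ 28 (mod 69). Now have (28/69).
Factor out 2: 28 = 2^2·7. Since 69 ≡ 5 (mod 8), (2/69) = -1, and (2/69)^2 = +1. Now have (7/69).
69 ≡ 1 (mod 4), so quadratic reciprocity gives (7/69) = (69/7). Reduce: 69 ≡ 6 (mod 7). Now have (6/7).
Factor out 2: 6 = 2·3. Since 7 ≡ 7 (mod 8), (2/7) = +1. Now have (3/7).
Both 3 ≡ 3 and 7 ≡ 3 (mod 4), so reciprocity gives (3/7) = -(7/3). Reduce: 7 ≡ 1 (mod 3). Now have -(1/3).
(1/3) = 1. Collecting the sign factors: -1.
The Legendre symbol is -1, so x^2 ≡ 69 (mod 97) has no solution.

no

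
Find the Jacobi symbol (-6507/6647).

Reduce the numerator: -6507 ≡ 140 (mod 6647), so (-6507/6647) = (140/6647).
Factor out 2: 140 = 2^2·35. Since 6647 ≡ 7 (mod 8), (2/6647) = +1, and (2/6647)^2 = +1. Now have (35/6647).
Both 35 ≡ 3 and 6647 ≡ 3 (mod 4), so reciprocity gives (35/6647) = -(6647/35). Reduce: 6647 ≡ 32 (mod 35). Now have -(32/35).
Factor out 2: 32 = 2^5. Since 35 ≡ 3 (mod 8), (2/35) = -1, and (2/35)^5 = -1. Now have (1/35).
(1/35) = 1. Collecting the sign factors: 1.

1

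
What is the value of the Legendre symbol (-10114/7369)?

1

Pull out -1: (-10114/7369) = (-1/7369)·(10114/7369). Since 7369 ≡ 1 (mod 4), (-1/7369) = +1. Now have (10114/7369).
Reduce the numerator: 10114 ≡ 2745 (mod 7369), so (10114/7369) = (2745/7369).
2745 ≡ 1 (mod 4), so quadratic reciprocity gives (2745/7369) = (7369/2745). Reduce: 7369 ≡ 1879 (mod 2745). Now have (1879/2745).
2745 ≡ 1 (mod 4), so quadratic reciprocity gives (1879/2745) = (2745/1879). Reduce: 2745 ≡ 866 (mod 1879). Now have (866/1879).
Factor out 2: 866 = 2·433. Since 1879 ≡ 7 (mod 8), (2/1879) = +1. Now have (433/1879).
433 ≡ 1 (mod 4), so quadratic reciprocity gives (433/1879) = (1879/433). Reduce: 1879 ≡ 147 (mod 433). Now have (147/433).
433 ≡ 1 (mod 4), so quadratic reciprocity gives (147/433) = (433/147). Reduce: 433 ≡ 139 (mod 147). Now have (139/147).
Both 139 ≡ 3 and 147 ≡ 3 (mod 4), so reciprocity gives (139/147) = -(147/139). Reduce: 147 ≡ 8 (mod 139). Now have -(8/139).
Factor out 2: 8 = 2^3. Since 139 ≡ 3 (mod 8), (2/139) = -1, and (2/139)^3 = -1. Now have (1/139).
(1/139) = 1. Collecting the sign factors: 1.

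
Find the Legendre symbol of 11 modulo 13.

13 ≡ 1 (mod 4), so quadratic reciprocity gives (11/13) = (13/11). Reduce: 13 ≡ 2 (mod 11). Now have (2/11).
Factor out 2: 2 = 2. Since 11 ≡ 3 (mod 8), (2/11) = -1. Now have -(1/11).
(1/11) = 1. Collecting the sign factors: -1.

-1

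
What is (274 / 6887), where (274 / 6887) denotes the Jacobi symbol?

Factor out 2: 274 = 2·137. Since 6887 ≡ 7 (mod 8), (2 / 6887) = +1. Now have (137 / 6887).
137 ≡ 1 (mod 4), so quadratic reciprocity gives (137 / 6887) = (6887 / 137). Reduce: 6887 ≡ 37 (mod 137). Now have (37 / 137).
37 ≡ 1 (mod 4), so quadratic reciprocity gives (37 / 137) = (137 / 37). Reduce: 137 ≡ 26 (mod 37). Now have (26 / 37).
Factor out 2: 26 = 2·13. Since 37 ≡ 5 (mod 8), (2 / 37) = -1. Now have -(13 / 37).
13 ≡ 1 (mod 4), so quadratic reciprocity gives (13 / 37) = (37 / 13). Reduce: 37 ≡ 11 (mod 13). Now have -(11 / 13).
13 ≡ 1 (mod 4), so quadratic reciprocity gives (11 / 13) = (13 / 11). Reduce: 13 ≡ 2 (mod 11). Now have -(2 / 11).
Factor out 2: 2 = 2. Since 11 ≡ 3 (mod 8), (2 / 11) = -1. Now have (1 / 11).
(1 / 11) = 1. Collecting the sign factors: 1.

1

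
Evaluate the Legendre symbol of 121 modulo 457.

1

(121/457)
  = (457/121)    [QR: 121 ≡ 1 mod 4, sign kept]
  = (94/121)    [457 ≡ 94 mod 121]
  = (47/121)    [121 ≡ 1 mod 8 ⇒ (2/121) = +1]
  = (121/47)    [QR: 121 ≡ 1 mod 4, sign kept]
  = (27/47)    [121 ≡ 27 mod 47]
  = -(47/27)    [QR: both ≡ 3 mod 4, sign flips]
  = -(20/27)    [47 ≡ 20 mod 27]
  = -(5/27)    [27 ≡ 3 mod 8 ⇒ (2/27)^2 = +1]
  = -(27/5)    [QR: 5 ≡ 1 mod 4, sign kept]
  = -(2/5)    [27 ≡ 2 mod 5]
  = (1/5)    [5 ≡ 5 mod 8 ⇒ (2/5) = -1]
  = 1    [(1/5) = 1]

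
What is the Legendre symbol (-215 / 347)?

1

Reduce the numerator: -215 ≡ 132 (mod 347), so (-215 / 347) = (132 / 347).
Factor out 2: 132 = 2^2·33. Since 347 ≡ 3 (mod 8), (2 / 347) = -1, and (2 / 347)^2 = +1. Now have (33 / 347).
33 ≡ 1 (mod 4), so quadratic reciprocity gives (33 / 347) = (347 / 33). Reduce: 347 ≡ 17 (mod 33). Now have (17 / 33).
17 ≡ 1 (mod 4), so quadratic reciprocity gives (17 / 33) = (33 / 17). Reduce: 33 ≡ 16 (mod 17). Now have (16 / 17).
Factor out 2: 16 = 2^4. Since 17 ≡ 1 (mod 8), (2 / 17) = +1, and (2 / 17)^4 = +1. Now have (1 / 17).
(1 / 17) = 1. Collecting the sign factors: 1.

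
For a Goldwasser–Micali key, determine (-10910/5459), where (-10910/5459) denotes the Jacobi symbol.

(-10910/5459)
  = (8/5459)    [-10910 ≡ 8 mod 5459]
  = -(1/5459)    [5459 ≡ 3 mod 8 ⇒ (2/5459)^3 = -1]
  = -1    [(1/5459) = 1]

-1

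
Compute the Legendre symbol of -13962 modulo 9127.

-1

(-13962/9127)
  = (4292/9127)    [-13962 ≡ 4292 mod 9127]
  = (1073/9127)    [9127 ≡ 7 mod 8 ⇒ (2/9127)^2 = +1]
  = (9127/1073)    [QR: 1073 ≡ 1 mod 4, sign kept]
  = (543/1073)    [9127 ≡ 543 mod 1073]
  = (1073/543)    [QR: 1073 ≡ 1 mod 4, sign kept]
  = (530/543)    [1073 ≡ 530 mod 543]
  = (265/543)    [543 ≡ 7 mod 8 ⇒ (2/543) = +1]
  = (543/265)    [QR: 265 ≡ 1 mod 4, sign kept]
  = (13/265)    [543 ≡ 13 mod 265]
  = (265/13)    [QR: 13 ≡ 1 mod 4, sign kept]
  = (5/13)    [265 ≡ 5 mod 13]
  = (13/5)    [QR: 5 ≡ 1 mod 4, sign kept]
  = (3/5)    [13 ≡ 3 mod 5]
  = (5/3)    [QR: 5 ≡ 1 mod 4, sign kept]
  = (2/3)    [5 ≡ 2 mod 3]
  = -(1/3)    [3 ≡ 3 mod 8 ⇒ (2/3) = -1]
  = -1    [(1/3) = 1]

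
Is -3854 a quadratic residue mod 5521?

(-3854|5521)
  = (3854|5521)    [5521 ≡ 1 mod 4 ⇒ (-1|5521) = +1]
  = (1927|5521)    [5521 ≡ 1 mod 8 ⇒ (2|5521) = +1]
  = (5521|1927)    [QR: 5521 ≡ 1 mod 4, sign kept]
  = (1667|1927)    [5521 ≡ 1667 mod 1927]
  = -(1927|1667)    [QR: both ≡ 3 mod 4, sign flips]
  = -(260|1667)    [1927 ≡ 260 mod 1667]
  = -(65|1667)    [1667 ≡ 3 mod 8 ⇒ (2|1667)^2 = +1]
  = -(1667|65)    [QR: 65 ≡ 1 mod 4, sign kept]
  = -(42|65)    [1667 ≡ 42 mod 65]
  = -(21|65)    [65 ≡ 1 mod 8 ⇒ (2|65) = +1]
  = -(65|21)    [QR: 21 ≡ 1 mod 4, sign kept]
  = -(2|21)    [65 ≡ 2 mod 21]
  = (1|21)    [21 ≡ 5 mod 8 ⇒ (2|21) = -1]
  = 1    [(1|21) = 1]
(-3854|5521) = 1, and 5521 is prime, so -3854 is a quadratic residue mod 5521.

yes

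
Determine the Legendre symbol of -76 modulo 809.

(-76/809)
  = (733/809)    [-76 ≡ 733 mod 809]
  = (809/733)    [QR: 733 ≡ 1 mod 4, sign kept]
  = (76/733)    [809 ≡ 76 mod 733]
  = (19/733)    [733 ≡ 5 mod 8 ⇒ (2/733)^2 = +1]
  = (733/19)    [QR: 733 ≡ 1 mod 4, sign kept]
  = (11/19)    [733 ≡ 11 mod 19]
  = -(19/11)    [QR: both ≡ 3 mod 4, sign flips]
  = -(8/11)    [19 ≡ 8 mod 11]
  = (1/11)    [11 ≡ 3 mod 8 ⇒ (2/11)^3 = -1]
  = 1    [(1/11) = 1]

1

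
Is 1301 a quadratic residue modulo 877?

no

Reduce the numerator: 1301 ≡ 424 (mod 877), so (1301/877) = (424/877).
Factor out 2: 424 = 2^3·53. Since 877 ≡ 5 (mod 8), (2/877) = -1, and (2/877)^3 = -1. Now have -(53/877).
53 ≡ 1 (mod 4), so quadratic reciprocity gives (53/877) = (877/53). Reduce: 877 ≡ 29 (mod 53). Now have -(29/53).
29 ≡ 1 (mod 4), so quadratic reciprocity gives (29/53) = (53/29). Reduce: 53 ≡ 24 (mod 29). Now have -(24/29).
Factor out 2: 24 = 2^3·3. Since 29 ≡ 5 (mod 8), (2/29) = -1, and (2/29)^3 = -1. Now have (3/29).
29 ≡ 1 (mod 4), so quadratic reciprocity gives (3/29) = (29/3). Reduce: 29 ≡ 2 (mod 3). Now have (2/3).
Factor out 2: 2 = 2. Since 3 ≡ 3 (mod 8), (2/3) = -1. Now have -(1/3).
(1/3) = 1. Collecting the sign factors: -1.
(1301/877) = -1, and 877 is prime, so 1301 is not a quadratic residue mod 877.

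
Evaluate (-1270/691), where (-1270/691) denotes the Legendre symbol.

(-1270/691)
  = -(1270/691)    [691 ≡ 3 mod 4 ⇒ (-1/691) = -1]
  = -(579/691)    [1270 ≡ 579 mod 691]
  = (691/579)    [QR: both ≡ 3 mod 4, sign flips]
  = (112/579)    [691 ≡ 112 mod 579]
  = (7/579)    [579 ≡ 3 mod 8 ⇒ (2/579)^4 = +1]
  = -(579/7)    [QR: both ≡ 3 mod 4, sign flips]
  = -(5/7)    [579 ≡ 5 mod 7]
  = -(7/5)    [QR: 5 ≡ 1 mod 4, sign kept]
  = -(2/5)    [7 ≡ 2 mod 5]
  = (1/5)    [5 ≡ 5 mod 8 ⇒ (2/5) = -1]
  = 1    [(1/5) = 1]

1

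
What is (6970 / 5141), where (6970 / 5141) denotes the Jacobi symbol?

1

(6970 / 5141)
  = (1829 / 5141)    [6970 ≡ 1829 mod 5141]
  = (5141 / 1829)    [QR: 1829 ≡ 1 mod 4, sign kept]
  = (1483 / 1829)    [5141 ≡ 1483 mod 1829]
  = (1829 / 1483)    [QR: 1829 ≡ 1 mod 4, sign kept]
  = (346 / 1483)    [1829 ≡ 346 mod 1483]
  = -(173 / 1483)    [1483 ≡ 3 mod 8 ⇒ (2 / 1483) = -1]
  = -(1483 / 173)    [QR: 173 ≡ 1 mod 4, sign kept]
  = -(99 / 173)    [1483 ≡ 99 mod 173]
  = -(173 / 99)    [QR: 173 ≡ 1 mod 4, sign kept]
  = -(74 / 99)    [173 ≡ 74 mod 99]
  = (37 / 99)    [99 ≡ 3 mod 8 ⇒ (2 / 99) = -1]
  = (99 / 37)    [QR: 37 ≡ 1 mod 4, sign kept]
  = (25 / 37)    [99 ≡ 25 mod 37]
  = (37 / 25)    [QR: 25 ≡ 1 mod 4, sign kept]
  = (12 / 25)    [37 ≡ 12 mod 25]
  = (3 / 25)    [25 ≡ 1 mod 8 ⇒ (2 / 25)^2 = +1]
  = (25 / 3)    [QR: 25 ≡ 1 mod 4, sign kept]
  = (1 / 3)    [25 ≡ 1 mod 3]
  = 1    [(1 / 3) = 1]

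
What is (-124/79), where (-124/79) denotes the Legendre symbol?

-1

Pull out -1: (-124/79) = (-1/79)·(124/79). Since 79 ≡ 3 (mod 4), (-1/79) = -1. Now have -(124/79).
Reduce the numerator: 124 ≡ 45 (mod 79), so (124/79) = (45/79).
45 ≡ 1 (mod 4), so quadratic reciprocity gives (45/79) = (79/45). Reduce: 79 ≡ 34 (mod 45). Now have -(34/45).
Factor out 2: 34 = 2·17. Since 45 ≡ 5 (mod 8), (2/45) = -1. Now have (17/45).
17 ≡ 1 (mod 4), so quadratic reciprocity gives (17/45) = (45/17). Reduce: 45 ≡ 11 (mod 17). Now have (11/17).
17 ≡ 1 (mod 4), so quadratic reciprocity gives (11/17) = (17/11). Reduce: 17 ≡ 6 (mod 11). Now have (6/11).
Factor out 2: 6 = 2·3. Since 11 ≡ 3 (mod 8), (2/11) = -1. Now have -(3/11).
Both 3 ≡ 3 and 11 ≡ 3 (mod 4), so reciprocity gives (3/11) = -(11/3). Reduce: 11 ≡ 2 (mod 3). Now have (2/3).
Factor out 2: 2 = 2. Since 3 ≡ 3 (mod 8), (2/3) = -1. Now have -(1/3).
(1/3) = 1. Collecting the sign factors: -1.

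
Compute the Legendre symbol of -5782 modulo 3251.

(-5782 / 3251)
  = -(5782 / 3251)    [3251 ≡ 3 mod 4 ⇒ (-1 / 3251) = -1]
  = -(2531 / 3251)    [5782 ≡ 2531 mod 3251]
  = (3251 / 2531)    [QR: both ≡ 3 mod 4, sign flips]
  = (720 / 2531)    [3251 ≡ 720 mod 2531]
  = (45 / 2531)    [2531 ≡ 3 mod 8 ⇒ (2 / 2531)^4 = +1]
  = (2531 / 45)    [QR: 45 ≡ 1 mod 4, sign kept]
  = (11 / 45)    [2531 ≡ 11 mod 45]
  = (45 / 11)    [QR: 45 ≡ 1 mod 4, sign kept]
  = (1 / 11)    [45 ≡ 1 mod 11]
  = 1    [(1 / 11) = 1]

1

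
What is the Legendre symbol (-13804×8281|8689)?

By multiplicativity, (-13804·8281|8689) = (-13804|8689)·(8281|8689).
First factor (-13804|8689):
Reduce the numerator: -13804 ≡ 3574 (mod 8689), so (-13804|8689) = (3574|8689).
Factor out 2: 3574 = 2·1787. Since 8689 ≡ 1 (mod 8), (2|8689) = +1. Now have (1787|8689).
8689 ≡ 1 (mod 4), so quadratic reciprocity gives (1787|8689) = (8689|1787). Reduce: 8689 ≡ 1541 (mod 1787). Now have (1541|1787).
1541 ≡ 1 (mod 4), so quadratic reciprocity gives (1541|1787) = (1787|1541). Reduce: 1787 ≡ 246 (mod 1541). Now have (246|1541).
Factor out 2: 246 = 2·123. Since 1541 ≡ 5 (mod 8), (2|1541) = -1. Now have -(123|1541).
1541 ≡ 1 (mod 4), so quadratic reciprocity gives (123|1541) = (1541|123). Reduce: 1541 ≡ 65 (mod 123). Now have -(65|123).
65 ≡ 1 (mod 4), so quadratic reciprocity gives (65|123) = (123|65). Reduce: 123 ≡ 58 (mod 65). Now have -(58|65).
Factor out 2: 58 = 2·29. Since 65 ≡ 1 (mod 8), (2|65) = +1. Now have -(29|65).
29 ≡ 1 (mod 4), so quadratic reciprocity gives (29|65) = (65|29). Reduce: 65 ≡ 7 (mod 29). Now have -(7|29).
29 ≡ 1 (mod 4), so quadratic reciprocity gives (7|29) = (29|7). Reduce: 29 ≡ 1 (mod 7). Now have -(1|7).
(1|7) = 1. Collecting the sign factors: -1.
Second factor (8281|8689):
8281 ≡ 1 (mod 4), so quadratic reciprocity gives (8281|8689) = (8689|8281). Reduce: 8689 ≡ 408 (mod 8281). Now have (408|8281).
Factor out 2: 408 = 2^3·51. Since 8281 ≡ 1 (mod 8), (2|8281) = +1, and (2|8281)^3 = +1. Now have (51|8281).
8281 ≡ 1 (mod 4), so quadratic reciprocity gives (51|8281) = (8281|51). Reduce: 8281 ≡ 19 (mod 51). Now have (19|51).
Both 19 ≡ 3 and 51 ≡ 3 (mod 4), so reciprocity gives (19|51) = -(51|19). Reduce: 51 ≡ 13 (mod 19). Now have -(13|19).
13 ≡ 1 (mod 4), so quadratic reciprocity gives (13|19) = (19|13). Reduce: 19 ≡ 6 (mod 13). Now have -(6|13).
Factor out 2: 6 = 2·3. Since 13 ≡ 5 (mod 8), (2|13) = -1. Now have (3|13).
13 ≡ 1 (mod 4), so quadratic reciprocity gives (3|13) = (13|3). Reduce: 13 ≡ 1 (mod 3). Now have (1|3).
(1|3) = 1. Collecting the sign factors: 1.
Product: (-1)·(1) = -1.

-1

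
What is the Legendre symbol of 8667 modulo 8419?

1

Reduce the numerator: 8667 ≡ 248 (mod 8419), so (8667 / 8419) = (248 / 8419).
Factor out 2: 248 = 2^3·31. Since 8419 ≡ 3 (mod 8), (2 / 8419) = -1, and (2 / 8419)^3 = -1. Now have -(31 / 8419).
Both 31 ≡ 3 and 8419 ≡ 3 (mod 4), so reciprocity gives (31 / 8419) = -(8419 / 31). Reduce: 8419 ≡ 18 (mod 31). Now have (18 / 31).
Factor out 2: 18 = 2·9. Since 31 ≡ 7 (mod 8), (2 / 31) = +1. Now have (9 / 31).
9 ≡ 1 (mod 4), so quadratic reciprocity gives (9 / 31) = (31 / 9). Reduce: 31 ≡ 4 (mod 9). Now have (4 / 9).
Factor out 2: 4 = 2^2. Since 9 ≡ 1 (mod 8), (2 / 9) = +1, and (2 / 9)^2 = +1. Now have (1 / 9).
(1 / 9) = 1. Collecting the sign factors: 1.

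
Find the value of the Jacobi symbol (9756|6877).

-1

Reduce the numerator: 9756 ≡ 2879 (mod 6877), so (9756|6877) = (2879|6877).
6877 ≡ 1 (mod 4), so quadratic reciprocity gives (2879|6877) = (6877|2879). Reduce: 6877 ≡ 1119 (mod 2879). Now have (1119|2879).
Both 1119 ≡ 3 and 2879 ≡ 3 (mod 4), so reciprocity gives (1119|2879) = -(2879|1119). Reduce: 2879 ≡ 641 (mod 1119). Now have -(641|1119).
641 ≡ 1 (mod 4), so quadratic reciprocity gives (641|1119) = (1119|641). Reduce: 1119 ≡ 478 (mod 641). Now have -(478|641).
Factor out 2: 478 = 2·239. Since 641 ≡ 1 (mod 8), (2|641) = +1. Now have -(239|641).
641 ≡ 1 (mod 4), so quadratic reciprocity gives (239|641) = (641|239). Reduce: 641 ≡ 163 (mod 239). Now have -(163|239).
Both 163 ≡ 3 and 239 ≡ 3 (mod 4), so reciprocity gives (163|239) = -(239|163). Reduce: 239 ≡ 76 (mod 163). Now have (76|163).
Factor out 2: 76 = 2^2·19. Since 163 ≡ 3 (mod 8), (2|163) = -1, and (2|163)^2 = +1. Now have (19|163).
Both 19 ≡ 3 and 163 ≡ 3 (mod 4), so reciprocity gives (19|163) = -(163|19). Reduce: 163 ≡ 11 (mod 19). Now have -(11|19).
Both 11 ≡ 3 and 19 ≡ 3 (mod 4), so reciprocity gives (11|19) = -(19|11). Reduce: 19 ≡ 8 (mod 11). Now have (8|11).
Factor out 2: 8 = 2^3. Since 11 ≡ 3 (mod 8), (2|11) = -1, and (2|11)^3 = -1. Now have -(1|11).
(1|11) = 1. Collecting the sign factors: -1.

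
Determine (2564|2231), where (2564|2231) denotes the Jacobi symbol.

Reduce the numerator: 2564 ≡ 333 (mod 2231), so (2564|2231) = (333|2231).
333 ≡ 1 (mod 4), so quadratic reciprocity gives (333|2231) = (2231|333). Reduce: 2231 ≡ 233 (mod 333). Now have (233|333).
233 ≡ 1 (mod 4), so quadratic reciprocity gives (233|333) = (333|233). Reduce: 333 ≡ 100 (mod 233). Now have (100|233).
Factor out 2: 100 = 2^2·25. Since 233 ≡ 1 (mod 8), (2|233) = +1, and (2|233)^2 = +1. Now have (25|233).
25 ≡ 1 (mod 4), so quadratic reciprocity gives (25|233) = (233|25). Reduce: 233 ≡ 8 (mod 25). Now have (8|25).
Factor out 2: 8 = 2^3. Since 25 ≡ 1 (mod 8), (2|25) = +1, and (2|25)^3 = +1. Now have (1|25).
(1|25) = 1. Collecting the sign factors: 1.

1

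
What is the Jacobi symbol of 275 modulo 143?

0

Reduce the numerator: 275 ≡ 132 (mod 143), so (275/143) = (132/143).
Factor out 2: 132 = 2^2·33. Since 143 ≡ 7 (mod 8), (2/143) = +1, and (2/143)^2 = +1. Now have (33/143).
33 ≡ 1 (mod 4), so quadratic reciprocity gives (33/143) = (143/33). Reduce: 143 ≡ 11 (mod 33). Now have (11/33).
33 ≡ 1 (mod 4), so quadratic reciprocity gives (11/33) = (33/11). Reduce: 33 ≡ 0 (mod 11). Now have (0/11).
The numerator is now 0 with denominator 11 > 1: the symbol is 0.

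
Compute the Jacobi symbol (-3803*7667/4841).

-1

By multiplicativity, (-3803·7667/4841) = (-3803/4841)·(7667/4841).
First factor (-3803/4841):
(-3803/4841)
  = (3803/4841)    [4841 ≡ 1 mod 4 ⇒ (-1/4841) = +1]
  = (4841/3803)    [QR: 4841 ≡ 1 mod 4, sign kept]
  = (1038/3803)    [4841 ≡ 1038 mod 3803]
  = -(519/3803)    [3803 ≡ 3 mod 8 ⇒ (2/3803) = -1]
  = (3803/519)    [QR: both ≡ 3 mod 4, sign flips]
  = (170/519)    [3803 ≡ 170 mod 519]
  = (85/519)    [519 ≡ 7 mod 8 ⇒ (2/519) = +1]
  = (519/85)    [QR: 85 ≡ 1 mod 4, sign kept]
  = (9/85)    [519 ≡ 9 mod 85]
  = (85/9)    [QR: 9 ≡ 1 mod 4, sign kept]
  = (4/9)    [85 ≡ 4 mod 9]
  = (1/9)    [9 ≡ 1 mod 8 ⇒ (2/9)^2 = +1]
  = 1    [(1/9) = 1]
Second factor (7667/4841):
(7667/4841)
  = (2826/4841)    [7667 ≡ 2826 mod 4841]
  = (1413/4841)    [4841 ≡ 1 mod 8 ⇒ (2/4841) = +1]
  = (4841/1413)    [QR: 1413 ≡ 1 mod 4, sign kept]
  = (602/1413)    [4841 ≡ 602 mod 1413]
  = -(301/1413)    [1413 ≡ 5 mod 8 ⇒ (2/1413) = -1]
  = -(1413/301)    [QR: 301 ≡ 1 mod 4, sign kept]
  = -(209/301)    [1413 ≡ 209 mod 301]
  = -(301/209)    [QR: 209 ≡ 1 mod 4, sign kept]
  = -(92/209)    [301 ≡ 92 mod 209]
  = -(23/209)    [209 ≡ 1 mod 8 ⇒ (2/209)^2 = +1]
  = -(209/23)    [QR: 209 ≡ 1 mod 4, sign kept]
  = -(2/23)    [209 ≡ 2 mod 23]
  = -(1/23)    [23 ≡ 7 mod 8 ⇒ (2/23) = +1]
  = -1    [(1/23) = 1]
Product: (1)·(-1) = -1.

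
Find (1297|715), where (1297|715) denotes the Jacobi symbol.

Reduce the numerator: 1297 ≡ 582 (mod 715), so (1297|715) = (582|715).
Factor out 2: 582 = 2·291. Since 715 ≡ 3 (mod 8), (2|715) = -1. Now have -(291|715).
Both 291 ≡ 3 and 715 ≡ 3 (mod 4), so reciprocity gives (291|715) = -(715|291). Reduce: 715 ≡ 133 (mod 291). Now have (133|291).
133 ≡ 1 (mod 4), so quadratic reciprocity gives (133|291) = (291|133). Reduce: 291 ≡ 25 (mod 133). Now have (25|133).
25 ≡ 1 (mod 4), so quadratic reciprocity gives (25|133) = (133|25). Reduce: 133 ≡ 8 (mod 25). Now have (8|25).
Factor out 2: 8 = 2^3. Since 25 ≡ 1 (mod 8), (2|25) = +1, and (2|25)^3 = +1. Now have (1|25).
(1|25) = 1. Collecting the sign factors: 1.

1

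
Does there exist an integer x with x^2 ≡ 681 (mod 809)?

(681|809)
  = (809|681)    [QR: 681 ≡ 1 mod 4, sign kept]
  = (128|681)    [809 ≡ 128 mod 681]
  = (1|681)    [681 ≡ 1 mod 8 ⇒ (2|681)^7 = +1]
  = 1    [(1|681) = 1]
(681|809) = 1, and 809 is prime, so 681 is a quadratic residue mod 809.

yes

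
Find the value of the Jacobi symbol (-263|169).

Pull out -1: (-263|169) = (-1|169)·(263|169). Since 169 ≡ 1 (mod 4), (-1|169) = +1. Now have (263|169).
Reduce the numerator: 263 ≡ 94 (mod 169), so (263|169) = (94|169).
Factor out 2: 94 = 2·47. Since 169 ≡ 1 (mod 8), (2|169) = +1. Now have (47|169).
169 ≡ 1 (mod 4), so quadratic reciprocity gives (47|169) = (169|47). Reduce: 169 ≡ 28 (mod 47). Now have (28|47).
Factor out 2: 28 = 2^2·7. Since 47 ≡ 7 (mod 8), (2|47) = +1, and (2|47)^2 = +1. Now have (7|47).
Both 7 ≡ 3 and 47 ≡ 3 (mod 4), so reciprocity gives (7|47) = -(47|7). Reduce: 47 ≡ 5 (mod 7). Now have -(5|7).
5 ≡ 1 (mod 4), so quadratic reciprocity gives (5|7) = (7|5). Reduce: 7 ≡ 2 (mod 5). Now have -(2|5).
Factor out 2: 2 = 2. Since 5 ≡ 5 (mod 8), (2|5) = -1. Now have (1|5).
(1|5) = 1. Collecting the sign factors: 1.

1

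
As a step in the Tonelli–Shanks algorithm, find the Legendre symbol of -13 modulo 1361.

Reduce the numerator: -13 ≡ 1348 (mod 1361), so (-13/1361) = (1348/1361).
Factor out 2: 1348 = 2^2·337. Since 1361 ≡ 1 (mod 8), (2/1361) = +1, and (2/1361)^2 = +1. Now have (337/1361).
337 ≡ 1 (mod 4), so quadratic reciprocity gives (337/1361) = (1361/337). Reduce: 1361 ≡ 13 (mod 337). Now have (13/337).
13 ≡ 1 (mod 4), so quadratic reciprocity gives (13/337) = (337/13). Reduce: 337 ≡ 12 (mod 13). Now have (12/13).
Factor out 2: 12 = 2^2·3. Since 13 ≡ 5 (mod 8), (2/13) = -1, and (2/13)^2 = +1. Now have (3/13).
13 ≡ 1 (mod 4), so quadratic reciprocity gives (3/13) = (13/3). Reduce: 13 ≡ 1 (mod 3). Now have (1/3).
(1/3) = 1. Collecting the sign factors: 1.

1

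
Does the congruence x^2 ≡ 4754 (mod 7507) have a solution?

(4754|7507)
  = -(2377|7507)    [7507 ≡ 3 mod 8 ⇒ (2|7507) = -1]
  = -(7507|2377)    [QR: 2377 ≡ 1 mod 4, sign kept]
  = -(376|2377)    [7507 ≡ 376 mod 2377]
  = -(47|2377)    [2377 ≡ 1 mod 8 ⇒ (2|2377)^3 = +1]
  = -(2377|47)    [QR: 2377 ≡ 1 mod 4, sign kept]
  = -(27|47)    [2377 ≡ 27 mod 47]
  = (47|27)    [QR: both ≡ 3 mod 4, sign flips]
  = (20|27)    [47 ≡ 20 mod 27]
  = (5|27)    [27 ≡ 3 mod 8 ⇒ (2|27)^2 = +1]
  = (27|5)    [QR: 5 ≡ 1 mod 4, sign kept]
  = (2|5)    [27 ≡ 2 mod 5]
  = -(1|5)    [5 ≡ 5 mod 8 ⇒ (2|5) = -1]
  = -1    [(1|5) = 1]
(4754|7507) = -1, and 7507 is prime, so 4754 is not a quadratic residue mod 7507.

no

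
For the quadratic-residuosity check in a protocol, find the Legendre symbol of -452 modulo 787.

Reduce the numerator: -452 ≡ 335 (mod 787), so (-452|787) = (335|787).
Both 335 ≡ 3 and 787 ≡ 3 (mod 4), so reciprocity gives (335|787) = -(787|335). Reduce: 787 ≡ 117 (mod 335). Now have -(117|335).
117 ≡ 1 (mod 4), so quadratic reciprocity gives (117|335) = (335|117). Reduce: 335 ≡ 101 (mod 117). Now have -(101|117).
101 ≡ 1 (mod 4), so quadratic reciprocity gives (101|117) = (117|101). Reduce: 117 ≡ 16 (mod 101). Now have -(16|101).
Factor out 2: 16 = 2^4. Since 101 ≡ 5 (mod 8), (2|101) = -1, and (2|101)^4 = +1. Now have -(1|101).
(1|101) = 1. Collecting the sign factors: -1.

-1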